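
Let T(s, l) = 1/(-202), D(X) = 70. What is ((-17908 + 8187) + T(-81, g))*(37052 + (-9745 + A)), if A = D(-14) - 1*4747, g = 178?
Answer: -22218620545/101 ≈ -2.1999e+8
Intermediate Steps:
T(s, l) = -1/202
A = -4677 (A = 70 - 1*4747 = 70 - 4747 = -4677)
((-17908 + 8187) + T(-81, g))*(37052 + (-9745 + A)) = ((-17908 + 8187) - 1/202)*(37052 + (-9745 - 4677)) = (-9721 - 1/202)*(37052 - 14422) = -1963643/202*22630 = -22218620545/101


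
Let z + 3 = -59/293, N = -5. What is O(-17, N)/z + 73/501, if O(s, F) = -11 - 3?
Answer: 151684/33567 ≈ 4.5188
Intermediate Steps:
O(s, F) = -14
z = -938/293 (z = -3 - 59/293 = -938/293 ≈ -3.2014)
O(-17, N)/z + 73/501 = -14/(-938/293) + 73/501 = -14*(-293/938) + 73*(1/501) = 293/67 + 73/501 = 151684/33567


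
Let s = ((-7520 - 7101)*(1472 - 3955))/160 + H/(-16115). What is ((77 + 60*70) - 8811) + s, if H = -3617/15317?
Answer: 1756392963959317/7898670560 ≈ 2.2237e+5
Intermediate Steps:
H = -3617/15317 (H = -3617*1/15317 = -3617/15317 ≈ -0.23614)
s = 1792205536278357/7898670560 (s = ((-7520 - 7101)*(1472 - 3955))/160 - 3617/15317/(-16115) = -14621*(-2483)*(1/160) - 3617/15317*(-1/16115) = 36303943*(1/160) + 3617/246833455 = 36303943/160 + 3617/246833455 = 1792205536278357/7898670560 ≈ 2.2690e+5)
((77 + 60*70) - 8811) + s = ((77 + 60*70) - 8811) + 1792205536278357/7898670560 = ((77 + 4200) - 8811) + 1792205536278357/7898670560 = (4277 - 8811) + 1792205536278357/7898670560 = -4534 + 1792205536278357/7898670560 = 1756392963959317/7898670560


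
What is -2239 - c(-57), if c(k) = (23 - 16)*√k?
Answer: -2239 - 7*I*√57 ≈ -2239.0 - 52.849*I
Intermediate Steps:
c(k) = 7*√k
-2239 - c(-57) = -2239 - 7*√(-57) = -2239 - 7*I*√57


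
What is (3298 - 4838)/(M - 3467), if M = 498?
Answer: 1540/2969 ≈ 0.51869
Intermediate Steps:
(3298 - 4838)/(M - 3467) = (3298 - 4838)/(498 - 3467) = -1540/(-2969) = -1540*(-1/2969) = 1540/2969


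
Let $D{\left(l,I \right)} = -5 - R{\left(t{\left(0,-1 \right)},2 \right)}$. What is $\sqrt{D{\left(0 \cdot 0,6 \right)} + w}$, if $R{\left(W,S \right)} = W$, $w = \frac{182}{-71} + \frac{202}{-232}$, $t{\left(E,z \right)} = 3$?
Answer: $\frac{i \sqrt{193898089}}{4118} \approx 3.3814 i$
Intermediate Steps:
$w = - \frac{28283}{8236}$ ($w = 182 \left(- \frac{1}{71}\right) + 202 \left(- \frac{1}{232}\right) = - \frac{182}{71} - \frac{101}{116} = - \frac{28283}{8236} \approx -3.4341$)
$D{\left(l,I \right)} = -8$ ($D{\left(l,I \right)} = -5 - 3 = -8$)
$\sqrt{D{\left(0 \cdot 0,6 \right)} + w} = \sqrt{-8 - \frac{28283}{8236}} = \sqrt{- \frac{94171}{8236}} = \frac{i \sqrt{193898089}}{4118}$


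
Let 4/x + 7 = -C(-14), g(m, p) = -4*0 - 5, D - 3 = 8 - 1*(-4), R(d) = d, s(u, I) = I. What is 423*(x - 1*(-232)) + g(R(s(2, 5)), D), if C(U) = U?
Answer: 688609/7 ≈ 98373.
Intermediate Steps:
D = 15 (D = 3 + (8 - 1*(-4)) = 3 + (8 + 4) = 3 + 12 = 15)
g(m, p) = -5 (g(m, p) = 0 - 5 = -5)
x = 4/7 (x = 4/(-7 - 1*(-14)) = 4/(-7 + 14) = 4/7 ≈ 0.57143)
423*(x - 1*(-232)) + g(R(s(2, 5)), D) = 423*(4/7 - 1*(-232)) - 5 = 423*(4/7 + 232) - 5 = 423*(1628/7) - 5 = 688644/7 - 5 = 688609/7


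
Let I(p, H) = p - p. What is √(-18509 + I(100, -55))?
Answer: I*√18509 ≈ 136.05*I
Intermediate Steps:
I(p, H) = 0
√(-18509 + I(100, -55)) = √(-18509 + 0) = √(-18509) = I*√18509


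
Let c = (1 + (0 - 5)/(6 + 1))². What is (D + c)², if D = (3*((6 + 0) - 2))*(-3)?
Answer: 3097600/2401 ≈ 1290.1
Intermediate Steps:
c = 4/49 (c = (1 - 5/7)² = (2/7)² = 4/49 ≈ 0.081633)
D = -36 (D = (3*(6 - 2))*(-3) = (3*4)*(-3) = 12*(-3) = -36)
(D + c)² = (-36 + 4/49)² = (-1760/49)² = 3097600/2401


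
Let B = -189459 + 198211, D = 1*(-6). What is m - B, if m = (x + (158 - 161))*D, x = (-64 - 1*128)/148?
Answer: -322870/37 ≈ -8726.2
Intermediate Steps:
D = -6
x = -48/37 (x = (-64 - 128)*(1/148) = -192*1/148 = -48/37 ≈ -1.2973)
B = 8752
m = 954/37 (m = (-48/37 + (158 - 161))*(-6) = (-48/37 - 3)*(-6) = -159/37*(-6) = 954/37 ≈ 25.784)
m - B = 954/37 - 1*8752 = 954/37 - 8752 = -322870/37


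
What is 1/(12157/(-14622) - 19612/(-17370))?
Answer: 42330690/12599929 ≈ 3.3596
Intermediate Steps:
1/(12157/(-14622) - 19612/(-17370)) = 1/(12157*(-1/14622) - 19612*(-1/17370)) = 1/(-12157/14622 + 9806/8685) = 1/(12599929/42330690) = 42330690/12599929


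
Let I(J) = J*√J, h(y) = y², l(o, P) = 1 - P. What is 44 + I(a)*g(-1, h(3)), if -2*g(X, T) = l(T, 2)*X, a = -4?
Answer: 44 + 4*I ≈ 44.0 + 4.0*I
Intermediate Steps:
g(X, T) = X/2 (g(X, T) = -(1 - 1*2)*X/2 = -(1 - 2)*X/2 = -(-1)*X/2 = X/2)
I(J) = J^(3/2)
44 + I(a)*g(-1, h(3)) = 44 + (-4)^(3/2)*((½)*(-1)) = 44 - 8*I*(-½) = 44 + 4*I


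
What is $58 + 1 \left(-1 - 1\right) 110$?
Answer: $-162$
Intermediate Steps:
$58 + 1 \left(-1 - 1\right) 110 = 58 + 1 \left(-2\right) 110 = 58 - 220 = -162$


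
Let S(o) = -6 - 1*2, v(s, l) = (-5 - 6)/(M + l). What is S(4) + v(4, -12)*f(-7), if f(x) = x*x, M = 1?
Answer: 41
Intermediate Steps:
f(x) = x²
v(s, l) = -11/(1 + l) (v(s, l) = (-5 - 6)/(1 + l) = -11/(1 + l))
S(o) = -8 (S(o) = -6 - 2 = -8)
S(4) + v(4, -12)*f(-7) = -8 - 11/(1 - 12)*(-7)² = -8 - 11/(-11)*49 = -8 - 11*(-1/11)*49 = -8 + 1*49 = -8 + 49 = 41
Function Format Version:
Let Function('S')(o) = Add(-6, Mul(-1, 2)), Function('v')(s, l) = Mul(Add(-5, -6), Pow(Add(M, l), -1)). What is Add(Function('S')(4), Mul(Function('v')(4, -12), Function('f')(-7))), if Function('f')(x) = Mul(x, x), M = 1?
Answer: 41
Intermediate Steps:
Function('f')(x) = Pow(x, 2)
Function('v')(s, l) = Mul(-11, Pow(Add(1, l), -1)) (Function('v')(s, l) = Mul(Add(-5, -6), Pow(Add(1, l), -1)) = Mul(-11, Pow(Add(1, l), -1)))
Function('S')(o) = -8 (Function('S')(o) = Add(-6, -2) = -8)
Add(Function('S')(4), Mul(Function('v')(4, -12), Function('f')(-7))) = Add(-8, Mul(Mul(-11, Pow(Add(1, -12), -1)), Pow(-7, 2))) = Add(-8, Mul(Mul(-11, Pow(-11, -1)), 49)) = Add(-8, Mul(Mul(-11, Rational(-1, 11)), 49)) = Add(-8, Mul(1, 49)) = Add(-8, 49) = 41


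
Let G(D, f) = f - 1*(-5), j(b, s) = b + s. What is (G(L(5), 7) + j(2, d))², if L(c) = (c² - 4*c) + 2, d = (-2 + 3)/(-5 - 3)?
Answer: 12321/64 ≈ 192.52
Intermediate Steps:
d = -⅛ (d = 1/(-8) = 1*(-⅛) = -⅛ ≈ -0.12500)
L(c) = 2 + c² - 4*c
G(D, f) = 5 + f (G(D, f) = f + 5 = 5 + f)
(G(L(5), 7) + j(2, d))² = ((5 + 7) + (2 - ⅛))² = (12 + 15/8)² = (111/8)² = 12321/64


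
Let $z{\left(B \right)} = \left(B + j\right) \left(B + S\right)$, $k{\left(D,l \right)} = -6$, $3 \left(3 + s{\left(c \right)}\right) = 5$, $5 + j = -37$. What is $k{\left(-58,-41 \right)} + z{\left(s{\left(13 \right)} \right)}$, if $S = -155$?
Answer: $\frac{60916}{9} \approx 6768.4$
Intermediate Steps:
$j = -42$ ($j = -5 - 37 = -42$)
$s{\left(c \right)} = - \frac{4}{3}$ ($s{\left(c \right)} = -3 + \frac{1}{3} \cdot 5 = -3 + \frac{5}{3} = - \frac{4}{3}$)
$z{\left(B \right)} = \left(-155 + B\right) \left(-42 + B\right)$ ($z{\left(B \right)} = \left(B - 42\right) \left(B - 155\right) = \left(-42 + B\right) \left(-155 + B\right) = \left(-155 + B\right) \left(-42 + B\right)$)
$k{\left(-58,-41 \right)} + z{\left(s{\left(13 \right)} \right)} = -6 + \left(6510 + \left(- \frac{4}{3}\right)^{2} - - \frac{788}{3}\right) = -6 + \left(6510 + \frac{16}{9} + \frac{788}{3}\right) = -6 + \frac{60970}{9} = \frac{60916}{9}$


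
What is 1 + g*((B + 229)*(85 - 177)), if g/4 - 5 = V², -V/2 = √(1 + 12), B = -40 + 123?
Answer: -6544511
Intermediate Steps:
B = 83
V = -2*√13 (V = -2*√(1 + 12) = -2*√13 ≈ -7.2111)
g = 228 (g = 20 + 4*(-2*√13)² = 20 + 4*52 = 20 + 208 = 228)
1 + g*((B + 229)*(85 - 177)) = 1 + 228*((83 + 229)*(85 - 177)) = 1 + 228*(312*(-92)) = 1 + 228*(-28704) = 1 - 6544512 = -6544511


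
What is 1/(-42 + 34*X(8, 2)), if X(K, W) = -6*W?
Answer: -1/450 ≈ -0.0022222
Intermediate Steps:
1/(-42 + 34*X(8, 2)) = 1/(-42 + 34*(-6*2)) = 1/(-42 + 34*(-12)) = 1/(-42 - 408) = 1/(-450) = -1/450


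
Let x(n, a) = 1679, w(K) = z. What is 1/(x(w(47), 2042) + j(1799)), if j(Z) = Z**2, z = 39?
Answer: 1/3238080 ≈ 3.0882e-7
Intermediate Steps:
w(K) = 39
1/(x(w(47), 2042) + j(1799)) = 1/(1679 + 1799**2) = 1/(1679 + 3236401) = 1/3238080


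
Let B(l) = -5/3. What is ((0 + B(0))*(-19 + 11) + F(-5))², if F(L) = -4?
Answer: 784/9 ≈ 87.111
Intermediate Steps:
B(l) = -5/3 (B(l) = -5*⅓ = -5/3)
((0 + B(0))*(-19 + 11) + F(-5))² = ((0 - 5/3)*(-19 + 11) - 4)² = (-5/3*(-8) - 4)² = (40/3 - 4)² = (28/3)² = 784/9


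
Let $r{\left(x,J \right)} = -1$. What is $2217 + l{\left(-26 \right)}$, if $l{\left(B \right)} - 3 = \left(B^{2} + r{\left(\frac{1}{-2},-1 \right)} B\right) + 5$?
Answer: $2927$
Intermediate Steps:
$l{\left(B \right)} = 8 + B^{2} - B$ ($l{\left(B \right)} = 3 + \left(\left(B^{2} - B\right) + 5\right) = 3 + \left(5 + B^{2} - B\right) = 8 + B^{2} - B$)
$2217 + l{\left(-26 \right)} = 2217 + \left(8 + \left(-26\right)^{2} - -26\right) = 2217 + \left(8 + 676 + 26\right) = 2217 + 710 = 2927$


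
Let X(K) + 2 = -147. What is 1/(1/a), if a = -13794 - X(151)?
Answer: -13645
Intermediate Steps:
X(K) = -149 (X(K) = -2 - 147 = -149)
a = -13645 (a = -13794 - 1*(-149) = -13794 + 149 = -13645)
1/(1/a) = 1/(1/(-13645)) = 1/(-1/13645) = -13645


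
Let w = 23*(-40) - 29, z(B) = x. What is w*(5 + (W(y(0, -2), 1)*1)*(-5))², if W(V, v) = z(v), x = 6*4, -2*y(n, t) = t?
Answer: -12550525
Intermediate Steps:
y(n, t) = -t/2
x = 24
z(B) = 24
W(V, v) = 24
w = -949 (w = -920 - 29 = -949)
w*(5 + (W(y(0, -2), 1)*1)*(-5))² = -949*(5 + (24*1)*(-5))² = -949*(5 + 24*(-5))² = -949*(5 - 120)² = -949*(-115)² = -949*13225 = -12550525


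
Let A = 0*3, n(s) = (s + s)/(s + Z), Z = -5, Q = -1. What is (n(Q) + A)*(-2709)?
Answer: -903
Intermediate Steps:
n(s) = 2*s/(-5 + s) (n(s) = (s + s)/(s - 5) = (2*s)/(-5 + s) = 2*s/(-5 + s))
A = 0
(n(Q) + A)*(-2709) = (2*(-1)/(-5 - 1) + 0)*(-2709) = (2*(-1)/(-6) + 0)*(-2709) = (2*(-1)*(-⅙) + 0)*(-2709) = (⅓ + 0)*(-2709) = (⅓)*(-2709) = -903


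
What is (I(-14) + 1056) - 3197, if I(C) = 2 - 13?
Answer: -2152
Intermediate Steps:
I(C) = -11
(I(-14) + 1056) - 3197 = (-11 + 1056) - 3197 = 1045 - 3197 = -2152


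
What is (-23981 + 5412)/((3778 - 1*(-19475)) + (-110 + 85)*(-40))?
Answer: -18569/24253 ≈ -0.76564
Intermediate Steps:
(-23981 + 5412)/((3778 - 1*(-19475)) + (-110 + 85)*(-40)) = -18569/((3778 + 19475) - 25*(-40)) = -18569/(23253 + 1000) = -18569/24253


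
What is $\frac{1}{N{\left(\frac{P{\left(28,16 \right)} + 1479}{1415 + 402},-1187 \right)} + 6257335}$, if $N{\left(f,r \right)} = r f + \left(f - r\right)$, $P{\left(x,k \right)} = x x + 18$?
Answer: $\frac{1817}{11369029208} \approx 1.5982 \cdot 10^{-7}$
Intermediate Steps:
$P{\left(x,k \right)} = 18 + x^{2}$ ($P{\left(x,k \right)} = x^{2} + 18 = 18 + x^{2}$)
$N{\left(f,r \right)} = f - r + f r$ ($N{\left(f,r \right)} = f r + \left(f - r\right) = f - r + f r$)
$\frac{1}{N{\left(\frac{P{\left(28,16 \right)} + 1479}{1415 + 402},-1187 \right)} + 6257335} = \frac{1}{\left(\frac{\left(18 + 28^{2}\right) + 1479}{1415 + 402} - -1187 + \frac{\left(18 + 28^{2}\right) + 1479}{1415 + 402} \left(-1187\right)\right) + 6257335} = \frac{1}{\left(\frac{\left(18 + 784\right) + 1479}{1817} + 1187 + \frac{\left(18 + 784\right) + 1479}{1817} \left(-1187\right)\right) + 6257335} = \frac{1}{\left(\left(802 + 1479\right) \frac{1}{1817} + 1187 + \left(802 + 1479\right) \frac{1}{1817} \left(-1187\right)\right) + 6257335} = \frac{1}{\left(2281 \cdot \frac{1}{1817} + 1187 + 2281 \cdot \frac{1}{1817} \left(-1187\right)\right) + 6257335} = \frac{1}{\left(\frac{2281}{1817} + 1187 + \frac{2281}{1817} \left(-1187\right)\right) + 6257335} = \frac{1}{\left(\frac{2281}{1817} + 1187 - \frac{2707547}{1817}\right) + 6257335} = \frac{1}{- \frac{548487}{1817} + 6257335} = \frac{1}{\frac{11369029208}{1817}} = \frac{1817}{11369029208}$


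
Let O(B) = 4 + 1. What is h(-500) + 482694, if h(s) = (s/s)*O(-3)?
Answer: 482699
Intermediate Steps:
O(B) = 5
h(s) = 5 (h(s) = (s/s)*5 = 1*5 = 5)
h(-500) + 482694 = 5 + 482694 = 482699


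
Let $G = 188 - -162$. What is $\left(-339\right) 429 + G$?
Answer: $-145081$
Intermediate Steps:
$G = 350$ ($G = 188 + 162 = 350$)
$\left(-339\right) 429 + G = \left(-339\right) 429 + 350 = -145431 + 350 = -145081$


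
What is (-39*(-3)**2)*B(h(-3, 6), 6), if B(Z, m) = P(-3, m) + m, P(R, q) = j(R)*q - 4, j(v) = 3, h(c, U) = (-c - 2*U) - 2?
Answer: -7020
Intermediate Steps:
h(c, U) = -2 - c - 2*U
P(R, q) = -4 + 3*q (P(R, q) = 3*q - 4 = -4 + 3*q)
B(Z, m) = -4 + 4*m (B(Z, m) = (-4 + 3*m) + m = -4 + 4*m)
(-39*(-3)**2)*B(h(-3, 6), 6) = (-39*(-3)**2)*(-4 + 4*6) = (-39*9)*(-4 + 24) = -351*20 = -7020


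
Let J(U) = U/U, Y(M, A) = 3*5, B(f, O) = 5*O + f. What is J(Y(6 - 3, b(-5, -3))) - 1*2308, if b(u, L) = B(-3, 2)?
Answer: -2307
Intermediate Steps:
B(f, O) = f + 5*O
b(u, L) = 7 (b(u, L) = -3 + 5*2 = -3 + 10 = 7)
Y(M, A) = 15
J(U) = 1
J(Y(6 - 3, b(-5, -3))) - 1*2308 = 1 - 1*2308 = 1 - 2308 = -2307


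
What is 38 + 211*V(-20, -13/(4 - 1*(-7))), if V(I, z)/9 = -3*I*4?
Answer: 455798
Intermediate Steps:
V(I, z) = -108*I (V(I, z) = 9*(-3*I*4) = 9*(-12*I) = -108*I)
38 + 211*V(-20, -13/(4 - 1*(-7))) = 38 + 211*(-108*(-20)) = 38 + 211*2160 = 38 + 455760 = 455798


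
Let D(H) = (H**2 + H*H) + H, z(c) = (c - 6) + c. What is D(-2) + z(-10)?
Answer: -20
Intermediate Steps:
z(c) = -6 + 2*c (z(c) = (-6 + c) + c = -6 + 2*c)
D(H) = H + 2*H**2 (D(H) = (H**2 + H**2) + H = 2*H**2 + H = H + 2*H**2)
D(-2) + z(-10) = -2*(1 + 2*(-2)) + (-6 + 2*(-10)) = -2*(1 - 4) + (-6 - 20) = -2*(-3) - 26 = 6 - 26 = -20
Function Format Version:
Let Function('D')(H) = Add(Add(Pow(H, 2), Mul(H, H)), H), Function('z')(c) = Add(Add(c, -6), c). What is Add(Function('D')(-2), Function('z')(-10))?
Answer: -20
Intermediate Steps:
Function('z')(c) = Add(-6, Mul(2, c)) (Function('z')(c) = Add(Add(-6, c), c) = Add(-6, Mul(2, c)))
Function('D')(H) = Add(H, Mul(2, Pow(H, 2))) (Function('D')(H) = Add(Add(Pow(H, 2), Pow(H, 2)), H) = Add(Mul(2, Pow(H, 2)), H) = Add(H, Mul(2, Pow(H, 2))))
Add(Function('D')(-2), Function('z')(-10)) = Add(Mul(-2, Add(1, Mul(2, -2))), Add(-6, Mul(2, -10))) = Add(Mul(-2, Add(1, -4)), Add(-6, -20)) = Add(Mul(-2, -3), -26) = Add(6, -26) = -20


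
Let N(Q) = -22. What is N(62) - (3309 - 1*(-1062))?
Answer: -4393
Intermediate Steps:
N(62) - (3309 - 1*(-1062)) = -22 - (3309 - 1*(-1062)) = -22 - (3309 + 1062) = -22 - 1*4371 = -22 - 4371 = -4393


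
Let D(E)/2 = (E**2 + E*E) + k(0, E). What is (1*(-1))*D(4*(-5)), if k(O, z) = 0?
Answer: -1600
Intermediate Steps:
D(E) = 4*E**2 (D(E) = 2*((E**2 + E*E) + 0) = 2*((E**2 + E**2) + 0) = 2*(2*E**2 + 0) = 2*(2*E**2) = 4*E**2)
(1*(-1))*D(4*(-5)) = (1*(-1))*(4*(4*(-5))**2) = -4*(-20)**2 = -4*400 = -1*1600 = -1600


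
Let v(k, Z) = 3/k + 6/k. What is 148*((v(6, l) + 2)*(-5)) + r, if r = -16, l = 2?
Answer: -2606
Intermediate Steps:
v(k, Z) = 9/k
148*((v(6, l) + 2)*(-5)) + r = 148*((9/6 + 2)*(-5)) - 16 = 148*((9*(⅙) + 2)*(-5)) - 16 = 148*((3/2 + 2)*(-5)) - 16 = 148*((7/2)*(-5)) - 16 = 148*(-35/2) - 16 = -2590 - 16 = -2606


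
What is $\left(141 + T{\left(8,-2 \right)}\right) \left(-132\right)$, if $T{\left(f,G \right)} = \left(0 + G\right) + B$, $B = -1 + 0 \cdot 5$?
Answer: $-18216$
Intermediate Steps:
$B = -1$ ($B = -1 + 0 = -1$)
$T{\left(f,G \right)} = -1 + G$ ($T{\left(f,G \right)} = \left(0 + G\right) - 1 = G - 1 = -1 + G$)
$\left(141 + T{\left(8,-2 \right)}\right) \left(-132\right) = \left(141 - 3\right) \left(-132\right) = 138 \left(-132\right) = -18216$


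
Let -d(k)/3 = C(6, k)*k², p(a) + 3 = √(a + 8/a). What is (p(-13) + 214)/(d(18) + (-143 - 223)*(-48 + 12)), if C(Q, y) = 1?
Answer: 211/12204 + I*√2301/158652 ≈ 0.017289 + 0.00030235*I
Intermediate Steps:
p(a) = -3 + √(a + 8/a)
d(k) = -3*k²
(p(-13) + 214)/(d(18) + (-143 - 223)*(-48 + 12)) = ((-3 + √(-13 + 8/(-13))) + 214)/(-3*18² + (-143 - 223)*(-48 + 12)) = ((-3 + √(-13 + 8*(-1/13))) + 214)/(-3*324 - 366*(-36)) = ((-3 + √(-13 - 8/13)) + 214)/(-972 + 13176) = ((-3 + √(-177/13)) + 214)/12204 = ((-3 + I*√2301/13) + 214)*(1/12204) = (211 + I*√2301/13)*(1/12204) = 211/12204 + I*√2301/158652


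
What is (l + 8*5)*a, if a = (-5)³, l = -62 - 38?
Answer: 7500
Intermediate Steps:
l = -100
a = -125
(l + 8*5)*a = (-100 + 8*5)*(-125) = (-100 + 40)*(-125) = -60*(-125) = 7500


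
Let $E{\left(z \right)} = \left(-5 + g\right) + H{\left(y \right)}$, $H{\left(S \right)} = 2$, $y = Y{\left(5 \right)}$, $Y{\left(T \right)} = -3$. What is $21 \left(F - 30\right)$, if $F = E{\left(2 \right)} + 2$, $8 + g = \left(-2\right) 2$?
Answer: $-903$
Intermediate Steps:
$g = -12$ ($g = -8 - 4 = -12$)
$y = -3$
$E{\left(z \right)} = -15$ ($E{\left(z \right)} = \left(-5 - 12\right) + 2 = -17 + 2 = -15$)
$F = -13$ ($F = -15 + 2 = -13$)
$21 \left(F - 30\right) = 21 \left(-13 - 30\right) = 21 \left(-43\right) = -903$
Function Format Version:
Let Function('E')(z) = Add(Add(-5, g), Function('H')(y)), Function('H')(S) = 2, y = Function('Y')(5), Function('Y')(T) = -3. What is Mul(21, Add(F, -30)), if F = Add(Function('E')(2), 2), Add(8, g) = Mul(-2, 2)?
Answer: -903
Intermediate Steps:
g = -12 (g = Add(-8, Mul(-2, 2)) = Add(-8, -4) = -12)
y = -3
Function('E')(z) = -15 (Function('E')(z) = Add(Add(-5, -12), 2) = Add(-17, 2) = -15)
F = -13 (F = Add(-15, 2) = -13)
Mul(21, Add(F, -30)) = Mul(21, Add(-13, -30)) = Mul(21, -43) = -903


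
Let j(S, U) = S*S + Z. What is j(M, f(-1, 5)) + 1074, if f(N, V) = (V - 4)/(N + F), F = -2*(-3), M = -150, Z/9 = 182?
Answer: 25212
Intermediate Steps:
Z = 1638 (Z = 9*182 = 1638)
F = 6
f(N, V) = (-4 + V)/(6 + N) (f(N, V) = (V - 4)/(N + 6) = (-4 + V)/(6 + N))
j(S, U) = 1638 + S² (j(S, U) = S*S + 1638 = S² + 1638 = 1638 + S²)
j(M, f(-1, 5)) + 1074 = (1638 + (-150)²) + 1074 = (1638 + 22500) + 1074 = 24138 + 1074 = 25212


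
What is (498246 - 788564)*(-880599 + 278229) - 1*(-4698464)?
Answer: 174883552124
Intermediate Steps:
(498246 - 788564)*(-880599 + 278229) - 1*(-4698464) = -290318*(-602370) + 4698464 = 174878853660 + 4698464 = 174883552124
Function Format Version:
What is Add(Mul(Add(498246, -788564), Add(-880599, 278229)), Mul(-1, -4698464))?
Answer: 174883552124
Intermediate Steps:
Add(Mul(Add(498246, -788564), Add(-880599, 278229)), Mul(-1, -4698464)) = Add(Mul(-290318, -602370), 4698464) = Add(174878853660, 4698464) = 174883552124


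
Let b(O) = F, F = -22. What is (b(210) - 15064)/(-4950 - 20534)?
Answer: 7543/12742 ≈ 0.59198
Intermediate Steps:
b(O) = -22
(b(210) - 15064)/(-4950 - 20534) = (-22 - 15064)/(-4950 - 20534) = -15086/(-25484) = -15086*(-1/25484) = 7543/12742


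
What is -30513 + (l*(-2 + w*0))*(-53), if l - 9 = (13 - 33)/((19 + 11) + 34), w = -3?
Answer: -236737/8 ≈ -29592.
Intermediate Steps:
l = 139/16 (l = 9 + (13 - 33)/((19 + 11) + 34) = 9 - 20/(30 + 34) = 9 - 20/64 = 9 - 20*1/64 = 9 - 5/16 = 139/16 ≈ 8.6875)
-30513 + (l*(-2 + w*0))*(-53) = -30513 + (139*(-2 - 3*0)/16)*(-53) = -30513 + (139*(-2 + 0)/16)*(-53) = -30513 + ((139/16)*(-2))*(-53) = -30513 - 139/8*(-53) = -30513 + 7367/8 = -236737/8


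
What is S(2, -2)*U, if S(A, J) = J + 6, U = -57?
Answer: -228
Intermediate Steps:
S(A, J) = 6 + J
S(2, -2)*U = (6 - 2)*(-57) = 4*(-57) = -228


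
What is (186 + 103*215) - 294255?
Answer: -271924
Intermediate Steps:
(186 + 103*215) - 294255 = (186 + 22145) - 294255 = 22331 - 294255 = -271924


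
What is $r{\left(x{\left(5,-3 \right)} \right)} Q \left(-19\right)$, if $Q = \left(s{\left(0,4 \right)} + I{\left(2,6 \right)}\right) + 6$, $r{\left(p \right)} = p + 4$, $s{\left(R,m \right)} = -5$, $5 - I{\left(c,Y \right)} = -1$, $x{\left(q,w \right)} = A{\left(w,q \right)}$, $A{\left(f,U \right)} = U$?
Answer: $-1197$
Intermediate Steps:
$x{\left(q,w \right)} = q$
$I{\left(c,Y \right)} = 6$ ($I{\left(c,Y \right)} = 5 - -1 = 5 + 1 = 6$)
$r{\left(p \right)} = 4 + p$
$Q = 7$ ($Q = \left(-5 + 6\right) + 6 = 1 + 6 = 7$)
$r{\left(x{\left(5,-3 \right)} \right)} Q \left(-19\right) = \left(4 + 5\right) 7 \left(-19\right) = 9 \cdot 7 \left(-19\right) = 63 \left(-19\right) = -1197$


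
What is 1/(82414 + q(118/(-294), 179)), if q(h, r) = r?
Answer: 1/82593 ≈ 1.2108e-5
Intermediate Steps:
1/(82414 + q(118/(-294), 179)) = 1/(82414 + 179) = 1/82593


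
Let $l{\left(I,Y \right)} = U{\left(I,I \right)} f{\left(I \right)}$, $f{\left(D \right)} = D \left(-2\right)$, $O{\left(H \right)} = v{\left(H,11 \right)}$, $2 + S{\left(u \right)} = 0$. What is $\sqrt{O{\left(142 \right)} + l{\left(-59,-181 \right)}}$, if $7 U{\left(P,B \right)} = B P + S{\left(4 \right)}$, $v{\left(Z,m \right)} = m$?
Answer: $\sqrt{58657} \approx 242.19$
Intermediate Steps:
$S{\left(u \right)} = -2$ ($S{\left(u \right)} = -2 + 0 = -2$)
$O{\left(H \right)} = 11$
$f{\left(D \right)} = - 2 D$
$U{\left(P,B \right)} = - \frac{2}{7} + \frac{B P}{7}$ ($U{\left(P,B \right)} = \frac{B P - 2}{7} = \frac{-2 + B P}{7} = - \frac{2}{7} + \frac{B P}{7}$)
$l{\left(I,Y \right)} = - 2 I \left(- \frac{2}{7} + \frac{I^{2}}{7}\right)$ ($l{\left(I,Y \right)} = \left(- \frac{2}{7} + \frac{I I}{7}\right) \left(- 2 I\right) = \left(- \frac{2}{7} + \frac{I^{2}}{7}\right) \left(- 2 I\right) = - 2 I \left(- \frac{2}{7} + \frac{I^{2}}{7}\right)$)
$\sqrt{O{\left(142 \right)} + l{\left(-59,-181 \right)}} = \sqrt{11 + \frac{2}{7} \left(-59\right) \left(2 - \left(-59\right)^{2}\right)} = \sqrt{11 + \frac{2}{7} \left(-59\right) \left(2 - 3481\right)} = \sqrt{11 + \frac{2}{7} \left(-59\right) \left(-3479\right)} = \sqrt{11 + 58646} = \sqrt{58657}$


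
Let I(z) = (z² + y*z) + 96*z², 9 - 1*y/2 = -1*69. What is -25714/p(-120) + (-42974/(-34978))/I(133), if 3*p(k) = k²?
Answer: -390480732537613/72890556261600 ≈ -5.3571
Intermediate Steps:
y = 156 (y = 18 - (-2)*69 = 18 - 2*(-69) = 18 + 138 = 156)
p(k) = k²/3
I(z) = 97*z² + 156*z (I(z) = (z² + 156*z) + 96*z² = 97*z² + 156*z)
-25714/p(-120) + (-42974/(-34978))/I(133) = -25714/((⅓)*(-120)²) + (-42974/(-34978))/((133*(156 + 97*133))) = -25714/((⅓)*14400) + (-42974*(-1/34978))/((133*(156 + 12901))) = -25714/4800 + 21487/(17489*((133*13057))) = -25714*1/4800 + (21487/17489)/1736581 = -12857/2400 + (21487/17489)*(1/1736581) = -12857/2400 + 21487/30371065109 = -390480732537613/72890556261600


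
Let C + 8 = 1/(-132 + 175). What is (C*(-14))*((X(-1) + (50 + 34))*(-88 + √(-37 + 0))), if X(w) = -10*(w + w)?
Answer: -43947904/43 + 499408*I*√37/43 ≈ -1.022e+6 + 70646.0*I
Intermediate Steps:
X(w) = -20*w
C = -343/43 (C = -8 + 1/(-132 + 175) = -8 + 1/43 = -343/43 ≈ -7.9767)
(C*(-14))*((X(-1) + (50 + 34))*(-88 + √(-37 + 0))) = (-343/43*(-14))*((-20*(-1) + (50 + 34))*(-88 + √(-37 + 0))) = 4802*((20 + 84)*(-88 + √(-37)))/43 = 4802*(104*(-88 + I*√37))/43 = 4802*(-9152 + 104*I*√37)/43 = -43947904/43 + 499408*I*√37/43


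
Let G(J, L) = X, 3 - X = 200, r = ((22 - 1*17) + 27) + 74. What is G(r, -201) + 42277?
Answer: 42080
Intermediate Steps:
r = 106 (r = ((22 - 17) + 27) + 74 = (5 + 27) + 74 = 32 + 74 = 106)
X = -197 (X = 3 - 1*200 = 3 - 200 = -197)
G(J, L) = -197
G(r, -201) + 42277 = -197 + 42277 = 42080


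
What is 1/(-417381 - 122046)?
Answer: -1/539427 ≈ -1.8538e-6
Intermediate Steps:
1/(-417381 - 122046) = 1/(-539427) = -1/539427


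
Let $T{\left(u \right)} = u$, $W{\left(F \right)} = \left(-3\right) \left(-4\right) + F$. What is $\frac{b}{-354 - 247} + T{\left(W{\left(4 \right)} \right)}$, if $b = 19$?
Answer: $\frac{9597}{601} \approx 15.968$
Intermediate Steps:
$W{\left(F \right)} = 12 + F$
$\frac{b}{-354 - 247} + T{\left(W{\left(4 \right)} \right)} = \frac{19}{-354 - 247} + \left(12 + 4\right) = \frac{19}{-601} + 16 = 19 \left(- \frac{1}{601}\right) + 16 = - \frac{19}{601} + 16 = \frac{9597}{601}$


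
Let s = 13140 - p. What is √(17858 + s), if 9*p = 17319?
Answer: √261663/3 ≈ 170.51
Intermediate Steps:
p = 5773/3 (p = (⅑)*17319 = 5773/3 ≈ 1924.3)
s = 33647/3 (s = 13140 - 1*5773/3 = 13140 - 5773/3 = 33647/3 ≈ 11216.)
√(17858 + s) = √(17858 + 33647/3) = √(87221/3) = √261663/3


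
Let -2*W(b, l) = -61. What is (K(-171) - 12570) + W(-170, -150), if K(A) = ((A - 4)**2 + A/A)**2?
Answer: 1875878673/2 ≈ 9.3794e+8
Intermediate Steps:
W(b, l) = 61/2 (W(b, l) = -1/2*(-61) = 61/2)
K(A) = (1 + (-4 + A)**2)**2 (K(A) = ((-4 + A)**2 + 1)**2 = (1 + (-4 + A)**2)**2)
(K(-171) - 12570) + W(-170, -150) = ((1 + (-4 - 171)**2)**2 - 12570) + 61/2 = ((1 + (-175)**2)**2 - 12570) + 61/2 = ((1 + 30625)**2 - 12570) + 61/2 = (30626**2 - 12570) + 61/2 = (937951876 - 12570) + 61/2 = 937939306 + 61/2 = 1875878673/2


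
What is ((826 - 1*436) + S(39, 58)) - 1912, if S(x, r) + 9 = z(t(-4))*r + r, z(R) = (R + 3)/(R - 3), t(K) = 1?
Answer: -1589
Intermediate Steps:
z(R) = (3 + R)/(-3 + R)
S(x, r) = -9 - r (S(x, r) = -9 + (((3 + 1)/(-3 + 1))*r + r) = -9 + ((4/(-2))*r + r) = -9 + ((-½*4)*r + r) = -9 + (-2*r + r) = -9 - r)
((826 - 1*436) + S(39, 58)) - 1912 = ((826 - 1*436) + (-9 - 1*58)) - 1912 = ((826 - 436) + (-9 - 58)) - 1912 = (390 - 67) - 1912 = 323 - 1912 = -1589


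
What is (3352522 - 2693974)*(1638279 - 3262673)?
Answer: -1069741419912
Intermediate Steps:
(3352522 - 2693974)*(1638279 - 3262673) = 658548*(-1624394) = -1069741419912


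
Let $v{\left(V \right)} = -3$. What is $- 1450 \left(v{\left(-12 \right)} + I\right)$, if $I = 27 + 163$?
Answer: $-271150$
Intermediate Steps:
$I = 190$
$- 1450 \left(v{\left(-12 \right)} + I\right) = - 1450 \left(-3 + 190\right) = \left(-1450\right) 187 = -271150$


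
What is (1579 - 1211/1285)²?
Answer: 4111989062416/1651225 ≈ 2.4903e+6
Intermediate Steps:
(1579 - 1211/1285)² = (2027804/1285)² = 4111989062416/1651225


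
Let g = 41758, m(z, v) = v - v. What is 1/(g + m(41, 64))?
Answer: 1/41758 ≈ 2.3948e-5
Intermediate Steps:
m(z, v) = 0
1/(g + m(41, 64)) = 1/(41758 + 0) = 1/41758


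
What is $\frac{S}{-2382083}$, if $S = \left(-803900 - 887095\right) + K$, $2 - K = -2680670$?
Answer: $- \frac{989677}{2382083} \approx -0.41547$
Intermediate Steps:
$K = 2680672$ ($K = 2 - -2680670 = 2 + 2680670 = 2680672$)
$S = 989677$ ($S = \left(-803900 - 887095\right) + 2680672 = -1690995 + 2680672 = 989677$)
$\frac{S}{-2382083} = \frac{989677}{-2382083} = 989677 \left(- \frac{1}{2382083}\right) = - \frac{989677}{2382083}$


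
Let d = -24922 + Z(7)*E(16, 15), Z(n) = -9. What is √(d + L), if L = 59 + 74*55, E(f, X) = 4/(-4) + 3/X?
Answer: 7*I*√10605/5 ≈ 144.17*I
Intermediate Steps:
E(f, X) = -1 + 3/X (E(f, X) = 4*(-¼) + 3/X = -1 + 3/X)
L = 4129 (L = 59 + 4070 = 4129)
d = -124574/5 (d = -24922 - 9*(3 - 1*15)/15 = -24922 - 3*(3 - 15)/5 = -24922 - 3*(-12)/5 = -24922 - 9*(-⅘) = -24922 + 36/5 = -124574/5 ≈ -24915.)
√(d + L) = √(-124574/5 + 4129) = √(-103929/5) = 7*I*√10605/5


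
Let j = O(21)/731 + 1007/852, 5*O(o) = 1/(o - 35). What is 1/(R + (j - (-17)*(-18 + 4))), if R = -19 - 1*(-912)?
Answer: 21798420/14303728769 ≈ 0.0015240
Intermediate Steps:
O(o) = 1/(5*(-35 + o)) (O(o) = 1/(5*(o - 35)) = 1/(5*(-35 + o)))
j = 25763669/21798420 (j = (1/(5*(-35 + 21)))/731 + 1007/852 = ((⅕)/(-14))*(1/731) + 1007*(1/852) = ((⅕)*(-1/14))*(1/731) + 1007/852 = -1/70*1/731 + 1007/852 = -1/51170 + 1007/852 = 25763669/21798420 ≈ 1.1819)
R = 893 (R = -19 + 912 = 893)
1/(R + (j - (-17)*(-18 + 4))) = 1/(893 + (25763669/21798420 - (-17)*(-18 + 4))) = 1/(893 + (25763669/21798420 - (-17)*(-14))) = 1/(893 + (25763669/21798420 - 1*238)) = 1/(893 + (25763669/21798420 - 238)) = 1/(893 - 5162260291/21798420) = 1/(14303728769/21798420) = 21798420/14303728769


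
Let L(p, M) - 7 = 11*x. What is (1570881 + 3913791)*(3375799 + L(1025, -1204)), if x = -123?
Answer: 18507767884416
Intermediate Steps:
L(p, M) = -1346 (L(p, M) = 7 + 11*(-123) = 7 - 1353 = -1346)
(1570881 + 3913791)*(3375799 + L(1025, -1204)) = (1570881 + 3913791)*(3375799 - 1346) = 5484672*3374453 = 18507767884416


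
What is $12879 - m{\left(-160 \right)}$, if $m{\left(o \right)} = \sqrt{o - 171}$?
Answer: $12879 - i \sqrt{331} \approx 12879.0 - 18.193 i$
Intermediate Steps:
$m{\left(o \right)} = \sqrt{-171 + o}$
$12879 - m{\left(-160 \right)} = 12879 - \sqrt{-171 - 160} = 12879 - \sqrt{-331} = 12879 - i \sqrt{331}$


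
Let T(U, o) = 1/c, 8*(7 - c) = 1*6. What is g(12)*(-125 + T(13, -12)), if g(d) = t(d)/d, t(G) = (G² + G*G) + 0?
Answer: -74904/25 ≈ -2996.2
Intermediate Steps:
t(G) = 2*G² (t(G) = (G² + G²) + 0 = 2*G² + 0 = 2*G²)
c = 25/4 (c = 7 - 6/8 = 7 - ⅛*6 = 7 - ¾ = 25/4 ≈ 6.2500)
T(U, o) = 4/25 (T(U, o) = 1/(25/4) = 4/25)
g(d) = 2*d (g(d) = (2*d²)/d = 2*d)
g(12)*(-125 + T(13, -12)) = (2*12)*(-125 + 4/25) = 24*(-3121/25) = -74904/25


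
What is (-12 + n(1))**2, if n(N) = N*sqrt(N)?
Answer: 121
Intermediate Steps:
n(N) = N**(3/2)
(-12 + n(1))**2 = (-12 + 1**(3/2))**2 = (-12 + 1)**2 = (-11)**2 = 121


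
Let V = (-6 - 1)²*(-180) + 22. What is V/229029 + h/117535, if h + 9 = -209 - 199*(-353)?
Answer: 15004598911/26918923515 ≈ 0.55740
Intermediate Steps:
h = 70029 (h = -9 + (-209 - 199*(-353)) = -9 + (-209 + 70247) = -9 + 70038 = 70029)
V = -8798 (V = (-7)²*(-180) + 22 = 49*(-180) + 22 = -8820 + 22 = -8798)
V/229029 + h/117535 = -8798/229029 + 70029/117535 = 15004598911/26918923515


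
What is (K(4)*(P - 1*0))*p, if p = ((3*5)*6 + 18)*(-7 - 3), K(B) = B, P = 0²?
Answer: 0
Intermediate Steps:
P = 0
p = -1080 (p = (15*6 + 18)*(-10) = (90 + 18)*(-10) = 108*(-10) = -1080)
(K(4)*(P - 1*0))*p = (4*(0 - 1*0))*(-1080) = (4*(0 + 0))*(-1080) = (4*0)*(-1080) = 0*(-1080) = 0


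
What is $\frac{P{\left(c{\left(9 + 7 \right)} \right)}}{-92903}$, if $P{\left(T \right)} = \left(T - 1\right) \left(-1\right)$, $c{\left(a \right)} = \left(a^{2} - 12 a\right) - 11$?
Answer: $\frac{52}{92903} \approx 0.00055972$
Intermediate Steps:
$c{\left(a \right)} = -11 + a^{2} - 12 a$
$P{\left(T \right)} = 1 - T$ ($P{\left(T \right)} = \left(-1 + T\right) \left(-1\right) = 1 - T$)
$\frac{P{\left(c{\left(9 + 7 \right)} \right)}}{-92903} = \frac{1 - \left(-11 + \left(9 + 7\right)^{2} - 12 \left(9 + 7\right)\right)}{-92903} = \left(1 - \left(-11 + 16^{2} - 192\right)\right) \left(- \frac{1}{92903}\right) = \left(1 - \left(-11 + 256 - 192\right)\right) \left(- \frac{1}{92903}\right) = \left(1 - 53\right) \left(- \frac{1}{92903}\right) = \left(-52\right) \left(- \frac{1}{92903}\right) = \frac{52}{92903}$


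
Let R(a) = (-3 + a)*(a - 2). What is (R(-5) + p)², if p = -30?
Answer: 676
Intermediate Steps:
R(a) = (-3 + a)*(-2 + a)
(R(-5) + p)² = ((6 + (-5)² - 5*(-5)) - 30)² = ((6 + 25 + 25) - 30)² = (56 - 30)² = 26² = 676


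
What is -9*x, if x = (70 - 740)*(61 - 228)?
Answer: -1007010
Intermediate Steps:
x = 111890 (x = -670*(-167) = 111890)
-9*x = -9*111890 = -1007010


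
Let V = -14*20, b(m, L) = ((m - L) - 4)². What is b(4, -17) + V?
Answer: 9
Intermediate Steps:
b(m, L) = (-4 + m - L)²
V = -280
b(4, -17) + V = (4 - 17 - 1*4)² - 280 = (4 - 17 - 4)² - 280 = (-17)² - 280 = 289 - 280 = 9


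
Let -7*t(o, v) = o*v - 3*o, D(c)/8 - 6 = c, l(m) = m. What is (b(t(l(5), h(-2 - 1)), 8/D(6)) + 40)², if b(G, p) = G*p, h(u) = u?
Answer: 319225/196 ≈ 1628.7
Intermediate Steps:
D(c) = 48 + 8*c
t(o, v) = 3*o/7 - o*v/7 (t(o, v) = -(o*v - 3*o)/7 = -(-3*o + o*v)/7 = 3*o/7 - o*v/7)
(b(t(l(5), h(-2 - 1)), 8/D(6)) + 40)² = (((⅐)*5*(3 - (-2 - 1)))*(8/(48 + 8*6)) + 40)² = (((⅐)*5*(3 - 1*(-3)))*(8/(48 + 48)) + 40)² = (((⅐)*5*(3 + 3))*(8/96) + 40)² = (((⅐)*5*6)*(8*(1/96)) + 40)² = ((30/7)*(1/12) + 40)² = (5/14 + 40)² = (565/14)² = 319225/196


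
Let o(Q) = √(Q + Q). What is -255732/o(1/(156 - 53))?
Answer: -127866*√206 ≈ -1.8352e+6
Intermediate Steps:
o(Q) = √2*√Q (o(Q) = √(2*Q) = √2*√Q)
-255732/o(1/(156 - 53)) = -255732*√2*√(156 - 53)/2 = -255732*√206/2 = -127866*√206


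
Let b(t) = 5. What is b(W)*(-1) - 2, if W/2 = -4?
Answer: -7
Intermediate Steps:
W = -8 (W = 2*(-4) = -8)
b(W)*(-1) - 2 = 5*(-1) - 2 = -5 - 2 = -7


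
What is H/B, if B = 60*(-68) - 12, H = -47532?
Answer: 3961/341 ≈ 11.616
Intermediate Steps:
B = -4092 (B = -4080 - 12 = -4092)
H/B = -47532/(-4092) = -47532*(-1/4092) = 3961/341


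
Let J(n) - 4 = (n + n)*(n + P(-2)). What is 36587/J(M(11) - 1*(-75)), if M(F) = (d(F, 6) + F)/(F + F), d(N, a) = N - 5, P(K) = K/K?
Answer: 8854054/2816531 ≈ 3.1436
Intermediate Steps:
P(K) = 1
d(N, a) = -5 + N
M(F) = (-5 + 2*F)/(2*F) (M(F) = ((-5 + F) + F)/(F + F) = (-5 + 2*F)/((2*F)) = (-5 + 2*F)*(1/(2*F)) = (-5 + 2*F)/(2*F))
J(n) = 4 + 2*n*(1 + n) (J(n) = 4 + (n + n)*(n + 1) = 4 + (2*n)*(1 + n) = 4 + 2*n*(1 + n))
36587/J(M(11) - 1*(-75)) = 36587/(4 + 2*((-5/2 + 11)/11 - 1*(-75)) + 2*((-5/2 + 11)/11 - 1*(-75))²) = 36587/(4 + 2*((1/11)*(17/2) + 75) + 2*((1/11)*(17/2) + 75)²) = 36587/(4 + 2*(17/22 + 75) + 2*(17/22 + 75)²) = 36587/(4 + 2*(1667/22) + 2*(1667/22)²) = 36587/(4 + 1667/11 + 2*(2778889/484)) = 36587/(4 + 1667/11 + 2778889/242) = 36587/(2816531/242) = 36587*(242/2816531) = 8854054/2816531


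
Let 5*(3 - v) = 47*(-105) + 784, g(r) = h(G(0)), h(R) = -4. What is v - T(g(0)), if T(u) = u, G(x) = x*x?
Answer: 4186/5 ≈ 837.20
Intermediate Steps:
G(x) = x²
g(r) = -4
v = 4166/5 (v = 3 - (47*(-105) + 784)/5 = 3 - (-4935 + 784)/5 = 3 - ⅕*(-4151) = 3 + 4151/5 = 4166/5 ≈ 833.20)
v - T(g(0)) = 4166/5 - 1*(-4) = 4166/5 + 4 = 4186/5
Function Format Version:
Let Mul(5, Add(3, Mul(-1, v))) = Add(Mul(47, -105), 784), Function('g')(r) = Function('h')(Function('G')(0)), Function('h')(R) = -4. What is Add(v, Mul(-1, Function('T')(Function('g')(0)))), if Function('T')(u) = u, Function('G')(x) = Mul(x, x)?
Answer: Rational(4186, 5) ≈ 837.20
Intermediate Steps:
Function('G')(x) = Pow(x, 2)
Function('g')(r) = -4
v = Rational(4166, 5) (v = Add(3, Mul(Rational(-1, 5), Add(Mul(47, -105), 784))) = Add(3, Mul(Rational(-1, 5), Add(-4935, 784))) = Add(3, Mul(Rational(-1, 5), -4151)) = Add(3, Rational(4151, 5)) = Rational(4166, 5) ≈ 833.20)
Add(v, Mul(-1, Function('T')(Function('g')(0)))) = Add(Rational(4166, 5), Mul(-1, -4)) = Add(Rational(4166, 5), 4) = Rational(4186, 5)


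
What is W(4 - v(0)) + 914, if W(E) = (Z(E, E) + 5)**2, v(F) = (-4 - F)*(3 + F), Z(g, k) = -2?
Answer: 923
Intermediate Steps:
W(E) = 9 (W(E) = (-2 + 5)**2 = 3**2 = 9)
W(4 - v(0)) + 914 = 9 + 914 = 923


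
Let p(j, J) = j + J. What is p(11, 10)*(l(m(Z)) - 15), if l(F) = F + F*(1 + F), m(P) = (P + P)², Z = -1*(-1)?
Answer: 189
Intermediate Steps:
Z = 1
m(P) = 4*P² (m(P) = (2*P)² = 4*P²)
p(j, J) = J + j
p(11, 10)*(l(m(Z)) - 15) = (10 + 11)*((4*1²)*(2 + 4*1²) - 15) = 21*((4*1)*(2 + 4*1) - 15) = 21*(4*(2 + 4) - 15) = 21*(4*6 - 15) = 21*(24 - 15) = 21*9 = 189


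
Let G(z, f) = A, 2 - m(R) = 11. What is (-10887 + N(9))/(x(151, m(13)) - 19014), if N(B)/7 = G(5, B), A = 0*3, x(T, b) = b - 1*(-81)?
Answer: 3629/6314 ≈ 0.57475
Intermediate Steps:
m(R) = -9 (m(R) = 2 - 1*11 = 2 - 11 = -9)
x(T, b) = 81 + b (x(T, b) = b + 81 = 81 + b)
A = 0
G(z, f) = 0
N(B) = 0 (N(B) = 7*0 = 0)
(-10887 + N(9))/(x(151, m(13)) - 19014) = (-10887 + 0)/((81 - 9) - 19014) = -10887/(72 - 19014) = -10887/(-18942) = -10887*(-1/18942) = 3629/6314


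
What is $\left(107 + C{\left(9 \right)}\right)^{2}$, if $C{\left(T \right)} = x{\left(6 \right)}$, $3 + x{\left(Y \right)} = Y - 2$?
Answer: $11664$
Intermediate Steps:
$x{\left(Y \right)} = -5 + Y$ ($x{\left(Y \right)} = -3 + \left(Y - 2\right) = -3 + \left(-2 + Y\right) = -5 + Y$)
$C{\left(T \right)} = 1$ ($C{\left(T \right)} = -5 + 6 = 1$)
$\left(107 + C{\left(9 \right)}\right)^{2} = \left(107 + 1\right)^{2} = 108^{2} = 11664$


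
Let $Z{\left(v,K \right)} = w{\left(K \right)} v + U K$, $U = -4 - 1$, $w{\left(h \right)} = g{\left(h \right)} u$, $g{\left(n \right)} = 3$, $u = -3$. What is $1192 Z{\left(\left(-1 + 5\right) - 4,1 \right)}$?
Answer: $-5960$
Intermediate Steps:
$w{\left(h \right)} = -9$ ($w{\left(h \right)} = 3 \left(-3\right) = -9$)
$U = -5$
$Z{\left(v,K \right)} = - 9 v - 5 K$
$1192 Z{\left(\left(-1 + 5\right) - 4,1 \right)} = 1192 \left(- 9 \left(\left(-1 + 5\right) - 4\right) - 5\right) = 1192 \left(- 9 \left(4 - 4\right) - 5\right) = 1192 \left(\left(-9\right) 0 - 5\right) = 1192 \left(0 - 5\right) = 1192 \left(-5\right) = -5960$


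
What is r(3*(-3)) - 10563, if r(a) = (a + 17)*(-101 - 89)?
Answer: -12083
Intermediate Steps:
r(a) = -3230 - 190*a (r(a) = (17 + a)*(-190) = -3230 - 190*a)
r(3*(-3)) - 10563 = (-3230 - 570*(-3)) - 10563 = (-3230 - 190*(-9)) - 10563 = (-3230 + 1710) - 10563 = -1520 - 10563 = -12083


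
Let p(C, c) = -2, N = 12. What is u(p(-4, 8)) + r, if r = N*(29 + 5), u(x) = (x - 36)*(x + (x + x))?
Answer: 636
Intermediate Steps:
u(x) = 3*x*(-36 + x) (u(x) = (-36 + x)*(x + 2*x) = (-36 + x)*(3*x) = 3*x*(-36 + x))
r = 408 (r = 12*(29 + 5) = 12*34 = 408)
u(p(-4, 8)) + r = 3*(-2)*(-36 - 2) + 408 = 3*(-2)*(-38) + 408 = 228 + 408 = 636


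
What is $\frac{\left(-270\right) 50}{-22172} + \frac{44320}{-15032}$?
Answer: $- \frac{24366595}{10415297} \approx -2.3395$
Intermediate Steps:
$\frac{\left(-270\right) 50}{-22172} + \frac{44320}{-15032} = \left(-13500\right) \left(- \frac{1}{22172}\right) + 44320 \left(- \frac{1}{15032}\right) = \frac{3375}{5543} - \frac{5540}{1879} = - \frac{24366595}{10415297}$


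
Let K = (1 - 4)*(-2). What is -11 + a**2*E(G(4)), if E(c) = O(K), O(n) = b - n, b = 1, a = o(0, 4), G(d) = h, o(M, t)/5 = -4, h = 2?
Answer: -2011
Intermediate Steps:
o(M, t) = -20 (o(M, t) = 5*(-4) = -20)
G(d) = 2
a = -20
K = 6 (K = -3*(-2) = 6)
O(n) = 1 - n
E(c) = -5 (E(c) = 1 - 1*6 = 1 - 6 = -5)
-11 + a**2*E(G(4)) = -11 + (-20)**2*(-5) = -11 + 400*(-5) = -11 - 2000 = -2011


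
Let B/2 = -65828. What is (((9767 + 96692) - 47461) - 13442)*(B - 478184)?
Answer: -27781871040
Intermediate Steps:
B = -131656 (B = 2*(-65828) = -131656)
(((9767 + 96692) - 47461) - 13442)*(B - 478184) = (((9767 + 96692) - 47461) - 13442)*(-131656 - 478184) = ((106459 - 47461) - 13442)*(-609840) = (58998 - 13442)*(-609840) = 45556*(-609840) = -27781871040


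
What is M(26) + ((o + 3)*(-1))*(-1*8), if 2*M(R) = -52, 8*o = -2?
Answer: -4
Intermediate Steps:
o = -¼ (o = (⅛)*(-2) = -¼ ≈ -0.25000)
M(R) = -26 (M(R) = (½)*(-52) = -26)
M(26) + ((o + 3)*(-1))*(-1*8) = -26 + ((-¼ + 3)*(-1))*(-1*8) = -26 + ((11/4)*(-1))*(-8) = -26 - 11/4*(-8) = -26 + 22 = -4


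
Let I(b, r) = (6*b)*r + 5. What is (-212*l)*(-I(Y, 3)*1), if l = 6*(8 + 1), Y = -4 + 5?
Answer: 263304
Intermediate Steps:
Y = 1
I(b, r) = 5 + 6*b*r (I(b, r) = 6*b*r + 5 = 5 + 6*b*r)
l = 54 (l = 6*9 = 54)
(-212*l)*(-I(Y, 3)*1) = (-212*54)*(-(5 + 6*1*3)*1) = -11448*(-(5 + 18)) = -11448*(-1*23) = -(-263304) = -11448*(-23) = 263304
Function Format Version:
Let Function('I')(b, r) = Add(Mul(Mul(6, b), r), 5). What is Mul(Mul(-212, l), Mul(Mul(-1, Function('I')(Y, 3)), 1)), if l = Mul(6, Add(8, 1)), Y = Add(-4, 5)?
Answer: 263304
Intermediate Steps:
Y = 1
Function('I')(b, r) = Add(5, Mul(6, b, r)) (Function('I')(b, r) = Add(Mul(6, b, r), 5) = Add(5, Mul(6, b, r)))
l = 54 (l = Mul(6, 9) = 54)
Mul(Mul(-212, l), Mul(Mul(-1, Function('I')(Y, 3)), 1)) = Mul(Mul(-212, 54), Mul(Mul(-1, Add(5, Mul(6, 1, 3))), 1)) = Mul(-11448, Mul(Mul(-1, Add(5, 18)), 1)) = Mul(-11448, Mul(Mul(-1, 23), 1)) = Mul(-11448, Mul(-23, 1)) = Mul(-11448, -23) = 263304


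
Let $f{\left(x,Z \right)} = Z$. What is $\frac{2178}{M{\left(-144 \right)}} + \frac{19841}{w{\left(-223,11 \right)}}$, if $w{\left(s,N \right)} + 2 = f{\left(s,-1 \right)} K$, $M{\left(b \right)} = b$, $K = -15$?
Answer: $\frac{157155}{104} \approx 1511.1$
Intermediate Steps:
$w{\left(s,N \right)} = 13$ ($w{\left(s,N \right)} = -2 - -15 = -2 + 15 = 13$)
$\frac{2178}{M{\left(-144 \right)}} + \frac{19841}{w{\left(-223,11 \right)}} = \frac{2178}{-144} + \frac{19841}{13} = 2178 \left(- \frac{1}{144}\right) + 19841 \cdot \frac{1}{13} = - \frac{121}{8} + \frac{19841}{13} = \frac{157155}{104}$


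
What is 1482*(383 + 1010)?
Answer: 2064426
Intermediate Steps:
1482*(383 + 1010) = 1482*1393 = 2064426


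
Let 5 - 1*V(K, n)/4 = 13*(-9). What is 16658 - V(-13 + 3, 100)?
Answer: 16170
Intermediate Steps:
V(K, n) = 488 (V(K, n) = 20 - 52*(-9) = 20 - 4*(-117) = 20 + 468 = 488)
16658 - V(-13 + 3, 100) = 16658 - 1*488 = 16658 - 488 = 16170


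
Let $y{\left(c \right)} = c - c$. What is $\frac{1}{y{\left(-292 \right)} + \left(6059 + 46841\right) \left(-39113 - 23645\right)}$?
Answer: $- \frac{1}{3319898200} \approx -3.0121 \cdot 10^{-10}$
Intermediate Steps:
$y{\left(c \right)} = 0$
$\frac{1}{y{\left(-292 \right)} + \left(6059 + 46841\right) \left(-39113 - 23645\right)} = \frac{1}{0 + \left(6059 + 46841\right) \left(-39113 - 23645\right)} = \frac{1}{0 + 52900 \left(-62758\right)} = \frac{1}{0 - 3319898200} = \frac{1}{-3319898200} = - \frac{1}{3319898200}$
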